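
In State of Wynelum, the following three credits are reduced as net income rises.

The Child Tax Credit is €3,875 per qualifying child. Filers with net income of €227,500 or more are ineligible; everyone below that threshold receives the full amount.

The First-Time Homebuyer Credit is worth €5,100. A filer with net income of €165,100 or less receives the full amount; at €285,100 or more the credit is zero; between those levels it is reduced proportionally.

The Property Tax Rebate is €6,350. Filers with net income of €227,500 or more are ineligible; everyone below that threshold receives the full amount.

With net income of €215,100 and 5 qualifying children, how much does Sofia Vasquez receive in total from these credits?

€28,700

Child Tax Credit: base = 5 × €3,875 = €19,375. €215,100 is below the €227,500 cutoff, so the full €19,375 applies.
First-Time Homebuyer Credit: €215,100 is €50,000 into a €120,000 phase-out range, leaving 70,000/120,000 of the credit: €5,100 × 70,000/120,000 = €2,975.
Property Tax Rebate: €215,100 is below the €227,500 cutoff, so the full €6,350 applies.
Total: €19,375 + €2,975 + €6,350 = €28,700.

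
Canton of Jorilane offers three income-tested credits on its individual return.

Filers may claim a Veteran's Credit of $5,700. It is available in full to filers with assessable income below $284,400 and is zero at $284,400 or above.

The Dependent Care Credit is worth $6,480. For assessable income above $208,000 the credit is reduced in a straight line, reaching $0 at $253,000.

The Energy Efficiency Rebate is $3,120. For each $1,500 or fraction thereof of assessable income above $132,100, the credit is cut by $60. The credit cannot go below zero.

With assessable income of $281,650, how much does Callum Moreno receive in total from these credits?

Veteran's Credit: $281,650 is below the $284,400 cutoff, so the full $5,700 applies.
Dependent Care Credit: $281,650 is at or above $253,000, so the credit is $0.
Energy Efficiency Rebate: income exceeds $132,100 by $149,550 → 100 increments × $60 = $6,000 ≥ base, so the credit is $0.
Total: $5,700 + $0 + $0 = $5,700.

$5,700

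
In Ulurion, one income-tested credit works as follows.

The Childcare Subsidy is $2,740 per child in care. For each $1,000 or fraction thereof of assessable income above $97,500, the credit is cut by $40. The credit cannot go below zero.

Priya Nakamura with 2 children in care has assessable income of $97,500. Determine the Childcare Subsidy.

$5,480

Childcare Subsidy: base = 2 × $2,740 = $5,480. $97,500 is at or below the $97,500 threshold, so the full $5,480 applies.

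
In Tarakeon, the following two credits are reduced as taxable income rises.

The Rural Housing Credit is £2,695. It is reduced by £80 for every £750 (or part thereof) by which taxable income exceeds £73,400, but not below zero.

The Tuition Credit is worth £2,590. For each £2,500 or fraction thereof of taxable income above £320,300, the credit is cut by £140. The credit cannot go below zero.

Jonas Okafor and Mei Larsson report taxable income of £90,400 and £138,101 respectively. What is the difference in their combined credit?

£855

Jonas (£90,400): Rural Housing Credit: income exceeds £73,400 by £17,000, which is 23 full-or-partial £750 increments; reduction = 23 × £80 = £1,840, leaving £855. Tuition Credit: £90,400 is at or below the £320,300 threshold, so the full £2,590 applies. total £855 + £2,590 = £3,445
Mei (£138,101): Rural Housing Credit: income exceeds £73,400 by £64,701 → 87 increments × £80 = £6,960 ≥ base, so the credit is £0. Tuition Credit: £138,101 is at or below the £320,300 threshold, so the full £2,590 applies. total £0 + £2,590 = £2,590
Difference: |£3,445 − £2,590| = £855.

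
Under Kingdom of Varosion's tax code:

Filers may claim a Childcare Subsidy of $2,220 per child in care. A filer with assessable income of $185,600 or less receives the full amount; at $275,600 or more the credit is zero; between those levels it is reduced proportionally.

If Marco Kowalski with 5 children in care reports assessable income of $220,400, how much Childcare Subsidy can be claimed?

Childcare Subsidy: base = 5 × $2,220 = $11,100. $220,400 is $34,800 into a $90,000 phase-out range, leaving 55,200/90,000 of the credit: $11,100 × 55,200/90,000 = $6,808.

$6,808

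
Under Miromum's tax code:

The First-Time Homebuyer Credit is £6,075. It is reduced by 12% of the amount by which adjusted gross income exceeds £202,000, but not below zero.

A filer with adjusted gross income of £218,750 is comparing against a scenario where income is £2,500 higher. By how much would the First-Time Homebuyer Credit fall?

At £218,750 — 12% of the £16,750 excess over £202,000 is £2,010; credit = £6,075 − £2,010 = £4,065.
At £221,250 — 12% of the £19,250 excess over £202,000 is £2,310; credit = £6,075 − £2,310 = £3,765.
Lost: £4,065 − £3,765 = £300.

£300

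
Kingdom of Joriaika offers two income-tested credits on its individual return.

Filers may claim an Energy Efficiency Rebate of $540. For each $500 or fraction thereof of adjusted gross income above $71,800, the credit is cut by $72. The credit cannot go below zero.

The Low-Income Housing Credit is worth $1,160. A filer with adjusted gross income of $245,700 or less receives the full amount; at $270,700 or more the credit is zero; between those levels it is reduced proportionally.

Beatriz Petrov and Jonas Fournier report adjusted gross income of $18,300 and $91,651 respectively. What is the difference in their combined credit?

Beatriz ($18,300): Energy Efficiency Rebate: $18,300 is at or below the $71,800 threshold, so the full $540 applies. Low-Income Housing Credit: $18,300 is at or below the $245,700 threshold, so the full $1,160 applies. total $540 + $1,160 = $1,700
Jonas ($91,651): Energy Efficiency Rebate: income exceeds $71,800 by $19,851 → 40 increments × $72 = $2,880 ≥ base, so the credit is $0. Low-Income Housing Credit: $91,651 is at or below the $245,700 threshold, so the full $1,160 applies. total $0 + $1,160 = $1,160
Difference: |$1,700 − $1,160| = $540.

$540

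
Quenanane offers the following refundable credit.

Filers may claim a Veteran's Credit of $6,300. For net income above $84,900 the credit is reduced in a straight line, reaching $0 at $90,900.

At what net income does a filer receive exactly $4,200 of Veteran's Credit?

$4,200 is 4,200/6,300 of the full $6,300, so 2,100/6,300 of the $6,000 range has been used: income = $84,900 + $6,000 × 2,100/6,300 = $86,900.

$86,900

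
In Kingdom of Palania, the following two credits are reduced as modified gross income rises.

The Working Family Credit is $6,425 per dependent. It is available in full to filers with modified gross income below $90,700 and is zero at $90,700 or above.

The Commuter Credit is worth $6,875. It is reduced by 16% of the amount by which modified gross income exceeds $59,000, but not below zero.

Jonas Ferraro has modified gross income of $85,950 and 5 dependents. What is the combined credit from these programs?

$34,688

Working Family Credit: base = 5 × $6,425 = $32,125. $85,950 is below the $90,700 cutoff, so the full $32,125 applies.
Commuter Credit: 16% of the $26,950 excess over $59,000 is $4,312; credit = $6,875 − $4,312 = $2,563.
Total: $32,125 + $2,563 = $34,688.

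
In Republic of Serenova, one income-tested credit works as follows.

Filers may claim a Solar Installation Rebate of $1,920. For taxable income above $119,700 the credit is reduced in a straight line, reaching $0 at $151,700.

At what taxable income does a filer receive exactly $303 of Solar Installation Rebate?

$146,650

$303 is 303/1,920 of the full $1,920, so 1,617/1,920 of the $32,000 range has been used: income = $119,700 + $32,000 × 1,617/1,920 = $146,650.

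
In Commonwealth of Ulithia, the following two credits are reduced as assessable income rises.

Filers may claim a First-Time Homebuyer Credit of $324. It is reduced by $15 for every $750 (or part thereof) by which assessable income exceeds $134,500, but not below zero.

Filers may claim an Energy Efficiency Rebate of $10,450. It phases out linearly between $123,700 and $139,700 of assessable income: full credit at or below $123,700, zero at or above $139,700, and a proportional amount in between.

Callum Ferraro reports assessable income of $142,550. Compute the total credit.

$159

First-Time Homebuyer Credit: income exceeds $134,500 by $8,050, which is 11 full-or-partial $750 increments; reduction = 11 × $15 = $165, leaving $159.
Energy Efficiency Rebate: $142,550 is at or above $139,700, so the credit is $0.
Total: $159 + $0 = $159.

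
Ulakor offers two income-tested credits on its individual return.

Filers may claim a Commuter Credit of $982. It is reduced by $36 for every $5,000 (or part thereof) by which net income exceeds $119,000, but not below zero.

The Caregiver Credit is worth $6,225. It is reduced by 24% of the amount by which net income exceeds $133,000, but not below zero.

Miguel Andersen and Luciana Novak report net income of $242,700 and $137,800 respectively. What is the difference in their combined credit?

Miguel ($242,700): Commuter Credit: income exceeds $119,000 by $123,700, which is 25 full-or-partial $5,000 increments; reduction = 25 × $36 = $900, leaving $82. Caregiver Credit: 24% of the $109,700 excess over $133,000 is $26,328 ≥ base, so the credit is $0. total $82 + $0 = $82
Luciana ($137,800): Commuter Credit: income exceeds $119,000 by $18,800, which is 4 full-or-partial $5,000 increments; reduction = 4 × $36 = $144, leaving $838. Caregiver Credit: 24% of the $4,800 excess over $133,000 is $1,152; credit = $6,225 − $1,152 = $5,073. total $838 + $5,073 = $5,911
Difference: |$82 − $5,911| = $5,829.

$5,829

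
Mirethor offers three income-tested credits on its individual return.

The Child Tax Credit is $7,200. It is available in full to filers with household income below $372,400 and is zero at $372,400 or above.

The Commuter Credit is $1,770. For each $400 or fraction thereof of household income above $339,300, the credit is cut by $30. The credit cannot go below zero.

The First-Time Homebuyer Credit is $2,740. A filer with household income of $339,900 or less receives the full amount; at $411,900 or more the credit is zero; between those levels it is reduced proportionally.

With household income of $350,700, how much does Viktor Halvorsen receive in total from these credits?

Child Tax Credit: $350,700 is below the $372,400 cutoff, so the full $7,200 applies.
Commuter Credit: income exceeds $339,300 by $11,400, which is 29 full-or-partial $400 increments; reduction = 29 × $30 = $870, leaving $900.
First-Time Homebuyer Credit: $350,700 is $10,800 into a $72,000 phase-out range, leaving 61,200/72,000 of the credit: $2,740 × 61,200/72,000 = $2,329.
Total: $7,200 + $900 + $2,329 = $10,429.

$10,429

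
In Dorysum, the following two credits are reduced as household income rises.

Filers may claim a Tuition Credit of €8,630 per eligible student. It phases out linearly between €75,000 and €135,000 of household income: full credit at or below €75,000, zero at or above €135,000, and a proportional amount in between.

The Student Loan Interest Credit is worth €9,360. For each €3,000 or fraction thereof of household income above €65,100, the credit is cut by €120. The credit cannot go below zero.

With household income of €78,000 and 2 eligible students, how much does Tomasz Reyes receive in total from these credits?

€25,157

Tuition Credit: base = 2 × €8,630 = €17,260. €78,000 is €3,000 into a €60,000 phase-out range, leaving 57,000/60,000 of the credit: €17,260 × 57,000/60,000 = €16,397.
Student Loan Interest Credit: income exceeds €65,100 by €12,900, which is 5 full-or-partial €3,000 increments; reduction = 5 × €120 = €600, leaving €8,760.
Total: €16,397 + €8,760 = €25,157.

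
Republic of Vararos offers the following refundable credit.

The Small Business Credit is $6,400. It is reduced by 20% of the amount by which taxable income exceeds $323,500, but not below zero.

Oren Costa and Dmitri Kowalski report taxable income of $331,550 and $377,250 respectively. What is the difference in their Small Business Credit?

$4,790

Oren ($331,550): Small Business Credit: 20% of the $8,050 excess over $323,500 is $1,610; credit = $6,400 − $1,610 = $4,790.
Dmitri ($377,250): Small Business Credit: 20% of the $53,750 excess over $323,500 is $10,750 ≥ base, so the credit is $0.
Difference: |$4,790 − $0| = $4,790.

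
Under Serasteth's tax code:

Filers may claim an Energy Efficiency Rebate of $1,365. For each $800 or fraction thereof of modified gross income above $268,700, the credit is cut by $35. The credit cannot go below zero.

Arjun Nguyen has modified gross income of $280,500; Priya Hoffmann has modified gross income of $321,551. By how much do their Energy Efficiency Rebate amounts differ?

Arjun ($280,500): Energy Efficiency Rebate: income exceeds $268,700 by $11,800, which is 15 full-or-partial $800 increments; reduction = 15 × $35 = $525, leaving $840.
Priya ($321,551): Energy Efficiency Rebate: income exceeds $268,700 by $52,851 → 67 increments × $35 = $2,345 ≥ base, so the credit is $0.
Difference: |$840 − $0| = $840.

$840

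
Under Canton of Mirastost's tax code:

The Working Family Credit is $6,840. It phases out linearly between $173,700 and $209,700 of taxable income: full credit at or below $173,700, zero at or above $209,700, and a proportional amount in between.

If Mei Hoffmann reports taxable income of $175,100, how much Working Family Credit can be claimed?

Working Family Credit: $175,100 is $1,400 into a $36,000 phase-out range, leaving 34,600/36,000 of the credit: $6,840 × 34,600/36,000 = $6,574.

$6,574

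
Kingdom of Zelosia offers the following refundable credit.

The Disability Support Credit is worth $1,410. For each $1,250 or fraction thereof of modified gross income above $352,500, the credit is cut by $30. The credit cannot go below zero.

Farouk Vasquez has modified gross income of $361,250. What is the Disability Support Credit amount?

Disability Support Credit: income exceeds $352,500 by $8,750, which is 7 full-or-partial $1,250 increments; reduction = 7 × $30 = $210, leaving $1,200.

$1,200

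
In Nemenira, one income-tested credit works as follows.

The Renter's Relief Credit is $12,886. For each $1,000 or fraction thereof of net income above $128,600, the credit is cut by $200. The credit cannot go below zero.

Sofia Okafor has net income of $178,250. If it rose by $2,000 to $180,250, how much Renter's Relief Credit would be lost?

At $178,250 — income exceeds $128,600 by $49,650, which is 50 full-or-partial $1,000 increments; reduction = 50 × $200 = $10,000, leaving $2,886.
At $180,250 — income exceeds $128,600 by $51,650, which is 52 full-or-partial $1,000 increments; reduction = 52 × $200 = $10,400, leaving $2,486.
Lost: $2,886 − $2,486 = $400.

$400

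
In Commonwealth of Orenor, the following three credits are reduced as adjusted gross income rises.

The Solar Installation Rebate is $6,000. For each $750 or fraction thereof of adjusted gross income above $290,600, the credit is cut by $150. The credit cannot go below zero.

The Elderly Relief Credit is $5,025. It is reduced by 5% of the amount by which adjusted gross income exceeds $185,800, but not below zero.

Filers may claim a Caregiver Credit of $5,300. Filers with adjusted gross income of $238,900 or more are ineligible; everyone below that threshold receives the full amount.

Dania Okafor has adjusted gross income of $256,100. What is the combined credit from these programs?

Solar Installation Rebate: $256,100 is at or below the $290,600 threshold, so the full $6,000 applies.
Elderly Relief Credit: 5% of the $70,300 excess over $185,800 is $3,515; credit = $5,025 − $3,515 = $1,510.
Caregiver Credit: $256,100 meets or exceeds the $238,900 cutoff, so the credit is $0.
Total: $6,000 + $1,510 + $0 = $7,510.

$7,510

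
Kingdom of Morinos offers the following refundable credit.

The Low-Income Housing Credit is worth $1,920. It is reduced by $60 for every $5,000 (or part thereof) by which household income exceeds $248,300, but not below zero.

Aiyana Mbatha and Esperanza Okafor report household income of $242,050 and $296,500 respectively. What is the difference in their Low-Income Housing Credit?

Aiyana ($242,050): Low-Income Housing Credit: $242,050 is at or below the $248,300 threshold, so the full $1,920 applies.
Esperanza ($296,500): Low-Income Housing Credit: income exceeds $248,300 by $48,200, which is 10 full-or-partial $5,000 increments; reduction = 10 × $60 = $600, leaving $1,320.
Difference: |$1,920 − $1,320| = $600.

$600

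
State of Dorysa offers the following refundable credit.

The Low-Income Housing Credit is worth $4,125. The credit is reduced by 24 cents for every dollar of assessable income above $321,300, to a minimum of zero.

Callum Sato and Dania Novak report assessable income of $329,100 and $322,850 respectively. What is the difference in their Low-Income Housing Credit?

$1,500

Callum ($329,100): Low-Income Housing Credit: 24% of the $7,800 excess over $321,300 is $1,872; credit = $4,125 − $1,872 = $2,253.
Dania ($322,850): Low-Income Housing Credit: 24% of the $1,550 excess over $321,300 is $372; credit = $4,125 − $372 = $3,753.
Difference: |$2,253 − $3,753| = $1,500.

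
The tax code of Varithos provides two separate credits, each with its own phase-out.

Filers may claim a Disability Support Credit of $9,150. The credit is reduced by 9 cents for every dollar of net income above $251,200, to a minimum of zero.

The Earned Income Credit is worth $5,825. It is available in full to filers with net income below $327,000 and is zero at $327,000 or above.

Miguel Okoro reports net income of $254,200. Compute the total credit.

Disability Support Credit: 9% of the $3,000 excess over $251,200 is $270; credit = $9,150 − $270 = $8,880.
Earned Income Credit: $254,200 is below the $327,000 cutoff, so the full $5,825 applies.
Total: $8,880 + $5,825 = $14,705.

$14,705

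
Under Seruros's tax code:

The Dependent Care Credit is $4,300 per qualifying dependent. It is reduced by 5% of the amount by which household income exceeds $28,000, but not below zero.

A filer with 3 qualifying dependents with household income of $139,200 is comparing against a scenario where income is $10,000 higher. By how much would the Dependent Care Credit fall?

$500

At $139,200 — base = 3 × $4,300 = $12,900. 5% of the $111,200 excess over $28,000 is $5,560; credit = $12,900 − $5,560 = $7,340.
At $149,200 — base = 3 × $4,300 = $12,900. 5% of the $121,200 excess over $28,000 is $6,060; credit = $12,900 − $6,060 = $6,840.
Lost: $7,340 − $6,840 = $500.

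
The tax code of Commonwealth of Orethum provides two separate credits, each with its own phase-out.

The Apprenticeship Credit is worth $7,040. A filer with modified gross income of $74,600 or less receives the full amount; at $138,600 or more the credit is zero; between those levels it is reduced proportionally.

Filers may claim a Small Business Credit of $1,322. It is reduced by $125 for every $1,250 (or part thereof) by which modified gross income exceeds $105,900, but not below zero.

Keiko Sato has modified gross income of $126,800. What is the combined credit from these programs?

$1,298

Apprenticeship Credit: $126,800 is $52,200 into a $64,000 phase-out range, leaving 11,800/64,000 of the credit: $7,040 × 11,800/64,000 = $1,298.
Small Business Credit: income exceeds $105,900 by $20,900 → 17 increments × $125 = $2,125 ≥ base, so the credit is $0.
Total: $1,298 + $0 = $1,298.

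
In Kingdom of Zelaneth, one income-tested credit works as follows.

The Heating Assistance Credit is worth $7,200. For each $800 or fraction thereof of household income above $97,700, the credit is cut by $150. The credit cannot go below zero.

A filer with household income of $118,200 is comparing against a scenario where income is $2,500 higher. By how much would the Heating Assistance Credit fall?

At $118,200 — income exceeds $97,700 by $20,500, which is 26 full-or-partial $800 increments; reduction = 26 × $150 = $3,900, leaving $3,300.
At $120,700 — income exceeds $97,700 by $23,000, which is 29 full-or-partial $800 increments; reduction = 29 × $150 = $4,350, leaving $2,850.
Lost: $3,300 − $2,850 = $450.

$450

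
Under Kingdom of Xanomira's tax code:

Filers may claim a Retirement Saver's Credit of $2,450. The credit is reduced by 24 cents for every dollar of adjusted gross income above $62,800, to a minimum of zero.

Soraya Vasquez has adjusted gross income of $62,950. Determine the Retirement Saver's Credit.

Retirement Saver's Credit: 24% of the $150 excess over $62,800 is $36; credit = $2,450 − $36 = $2,414.

$2,414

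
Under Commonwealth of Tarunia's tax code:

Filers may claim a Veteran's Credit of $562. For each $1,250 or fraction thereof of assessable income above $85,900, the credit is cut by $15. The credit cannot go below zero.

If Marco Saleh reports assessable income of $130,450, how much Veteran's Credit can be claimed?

Veteran's Credit: income exceeds $85,900 by $44,550, which is 36 full-or-partial $1,250 increments; reduction = 36 × $15 = $540, leaving $22.

$22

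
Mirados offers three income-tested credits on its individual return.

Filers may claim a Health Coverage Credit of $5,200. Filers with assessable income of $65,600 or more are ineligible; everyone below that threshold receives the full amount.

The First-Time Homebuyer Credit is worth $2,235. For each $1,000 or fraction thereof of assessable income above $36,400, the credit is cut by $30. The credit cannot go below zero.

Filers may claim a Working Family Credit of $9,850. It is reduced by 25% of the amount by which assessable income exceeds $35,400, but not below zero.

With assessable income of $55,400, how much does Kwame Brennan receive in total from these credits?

Health Coverage Credit: $55,400 is below the $65,600 cutoff, so the full $5,200 applies.
First-Time Homebuyer Credit: income exceeds $36,400 by $19,000, which is 19 full-or-partial $1,000 increments; reduction = 19 × $30 = $570, leaving $1,665.
Working Family Credit: 25% of the $20,000 excess over $35,400 is $5,000; credit = $9,850 − $5,000 = $4,850.
Total: $5,200 + $1,665 + $4,850 = $11,715.

$11,715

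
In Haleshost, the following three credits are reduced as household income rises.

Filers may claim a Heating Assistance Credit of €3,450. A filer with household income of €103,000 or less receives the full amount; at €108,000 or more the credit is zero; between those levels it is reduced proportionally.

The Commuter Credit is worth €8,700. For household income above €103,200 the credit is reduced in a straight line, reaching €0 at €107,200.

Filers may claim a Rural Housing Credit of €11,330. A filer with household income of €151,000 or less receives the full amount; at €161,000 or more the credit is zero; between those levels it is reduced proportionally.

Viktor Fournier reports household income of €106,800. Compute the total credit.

Heating Assistance Credit: €106,800 is €3,800 into a €5,000 phase-out range, leaving 1,200/5,000 of the credit: €3,450 × 1,200/5,000 = €828.
Commuter Credit: €106,800 is €3,600 into a €4,000 phase-out range, leaving 400/4,000 of the credit: €8,700 × 400/4,000 = €870.
Rural Housing Credit: €106,800 is at or below the €151,000 threshold, so the full €11,330 applies.
Total: €828 + €870 + €11,330 = €13,028.

€13,028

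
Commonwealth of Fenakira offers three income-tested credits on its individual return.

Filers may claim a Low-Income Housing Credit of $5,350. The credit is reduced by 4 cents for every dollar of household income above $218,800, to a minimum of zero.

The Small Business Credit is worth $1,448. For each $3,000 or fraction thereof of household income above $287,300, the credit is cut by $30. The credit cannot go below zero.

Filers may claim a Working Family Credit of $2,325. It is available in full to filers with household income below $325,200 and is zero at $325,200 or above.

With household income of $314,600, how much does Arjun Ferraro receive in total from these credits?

Low-Income Housing Credit: 4% of the $95,800 excess over $218,800 is $3,832; credit = $5,350 − $3,832 = $1,518.
Small Business Credit: income exceeds $287,300 by $27,300, which is 10 full-or-partial $3,000 increments; reduction = 10 × $30 = $300, leaving $1,148.
Working Family Credit: $314,600 is below the $325,200 cutoff, so the full $2,325 applies.
Total: $1,518 + $1,148 + $2,325 = $4,991.

$4,991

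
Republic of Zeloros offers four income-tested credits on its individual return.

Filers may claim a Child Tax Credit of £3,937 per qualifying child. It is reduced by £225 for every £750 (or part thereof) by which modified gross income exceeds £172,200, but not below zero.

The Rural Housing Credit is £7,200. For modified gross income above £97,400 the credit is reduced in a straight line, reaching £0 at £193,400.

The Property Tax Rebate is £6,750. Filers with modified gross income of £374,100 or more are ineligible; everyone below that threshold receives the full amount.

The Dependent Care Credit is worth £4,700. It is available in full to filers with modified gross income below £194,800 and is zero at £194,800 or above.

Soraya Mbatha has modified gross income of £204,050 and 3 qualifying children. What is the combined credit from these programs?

£8,886

Child Tax Credit: base = 3 × £3,937 = £11,811. income exceeds £172,200 by £31,850, which is 43 full-or-partial £750 increments; reduction = 43 × £225 = £9,675, leaving £2,136.
Rural Housing Credit: £204,050 is at or above £193,400, so the credit is £0.
Property Tax Rebate: £204,050 is below the £374,100 cutoff, so the full £6,750 applies.
Dependent Care Credit: £204,050 meets or exceeds the £194,800 cutoff, so the credit is £0.
Total: £2,136 + £0 + £6,750 + £0 = £8,886.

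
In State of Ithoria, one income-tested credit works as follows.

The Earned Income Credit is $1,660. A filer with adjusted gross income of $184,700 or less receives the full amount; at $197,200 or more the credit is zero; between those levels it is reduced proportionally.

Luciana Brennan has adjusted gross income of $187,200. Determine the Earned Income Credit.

Earned Income Credit: $187,200 is $2,500 into a $12,500 phase-out range, leaving 10,000/12,500 of the credit: $1,660 × 10,000/12,500 = $1,328.

$1,328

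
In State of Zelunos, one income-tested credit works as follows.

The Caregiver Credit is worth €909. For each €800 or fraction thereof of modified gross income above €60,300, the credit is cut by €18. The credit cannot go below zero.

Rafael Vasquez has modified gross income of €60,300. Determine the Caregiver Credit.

Caregiver Credit: €60,300 is at or below the €60,300 threshold, so the full €909 applies.

€909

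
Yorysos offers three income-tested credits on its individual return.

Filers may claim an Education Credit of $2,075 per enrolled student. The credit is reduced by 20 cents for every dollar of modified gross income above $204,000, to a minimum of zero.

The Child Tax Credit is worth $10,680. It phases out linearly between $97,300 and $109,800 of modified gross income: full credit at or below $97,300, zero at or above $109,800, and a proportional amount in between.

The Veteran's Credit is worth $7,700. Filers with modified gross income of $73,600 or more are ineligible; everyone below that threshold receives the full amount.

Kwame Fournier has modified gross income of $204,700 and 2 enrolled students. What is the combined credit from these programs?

Education Credit: base = 2 × $2,075 = $4,150. 20% of the $700 excess over $204,000 is $140; credit = $4,150 − $140 = $4,010.
Child Tax Credit: $204,700 is at or above $109,800, so the credit is $0.
Veteran's Credit: $204,700 meets or exceeds the $73,600 cutoff, so the credit is $0.
Total: $4,010 + $0 + $0 = $4,010.

$4,010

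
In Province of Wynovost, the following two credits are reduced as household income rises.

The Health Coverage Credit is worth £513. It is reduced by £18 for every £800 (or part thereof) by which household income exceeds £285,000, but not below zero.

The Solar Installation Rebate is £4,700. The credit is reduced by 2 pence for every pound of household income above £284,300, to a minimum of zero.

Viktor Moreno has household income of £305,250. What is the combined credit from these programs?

Health Coverage Credit: income exceeds £285,000 by £20,250, which is 26 full-or-partial £800 increments; reduction = 26 × £18 = £468, leaving £45.
Solar Installation Rebate: 2% of the £20,950 excess over £284,300 is £419; credit = £4,700 − £419 = £4,281.
Total: £45 + £4,281 = £4,326.

£4,326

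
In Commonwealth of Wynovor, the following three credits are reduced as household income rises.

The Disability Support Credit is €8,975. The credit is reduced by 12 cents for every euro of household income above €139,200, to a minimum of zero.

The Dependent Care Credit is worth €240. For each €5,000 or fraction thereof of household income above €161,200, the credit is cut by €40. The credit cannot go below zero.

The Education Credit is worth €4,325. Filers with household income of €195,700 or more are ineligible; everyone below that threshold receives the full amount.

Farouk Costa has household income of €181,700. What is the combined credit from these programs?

€8,240

Disability Support Credit: 12% of the €42,500 excess over €139,200 is €5,100; credit = €8,975 − €5,100 = €3,875.
Dependent Care Credit: income exceeds €161,200 by €20,500, which is 5 full-or-partial €5,000 increments; reduction = 5 × €40 = €200, leaving €40.
Education Credit: €181,700 is below the €195,700 cutoff, so the full €4,325 applies.
Total: €3,875 + €40 + €4,325 = €8,240.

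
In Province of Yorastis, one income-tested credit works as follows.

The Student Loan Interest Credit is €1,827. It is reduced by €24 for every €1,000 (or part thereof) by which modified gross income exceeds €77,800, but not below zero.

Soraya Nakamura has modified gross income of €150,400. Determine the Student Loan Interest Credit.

€75

Student Loan Interest Credit: income exceeds €77,800 by €72,600, which is 73 full-or-partial €1,000 increments; reduction = 73 × €24 = €1,752, leaving €75.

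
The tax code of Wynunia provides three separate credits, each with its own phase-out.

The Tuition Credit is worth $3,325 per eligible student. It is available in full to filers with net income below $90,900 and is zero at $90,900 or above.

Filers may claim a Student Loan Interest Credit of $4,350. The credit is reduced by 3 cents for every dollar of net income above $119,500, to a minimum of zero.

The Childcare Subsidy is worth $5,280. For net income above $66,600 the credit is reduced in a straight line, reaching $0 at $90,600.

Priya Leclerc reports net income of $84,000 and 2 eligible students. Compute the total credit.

$12,452

Tuition Credit: base = 2 × $3,325 = $6,650. $84,000 is below the $90,900 cutoff, so the full $6,650 applies.
Student Loan Interest Credit: $84,000 is at or below the $119,500 threshold, so the full $4,350 applies.
Childcare Subsidy: $84,000 is $17,400 into a $24,000 phase-out range, leaving 6,600/24,000 of the credit: $5,280 × 6,600/24,000 = $1,452.
Total: $6,650 + $4,350 + $1,452 = $12,452.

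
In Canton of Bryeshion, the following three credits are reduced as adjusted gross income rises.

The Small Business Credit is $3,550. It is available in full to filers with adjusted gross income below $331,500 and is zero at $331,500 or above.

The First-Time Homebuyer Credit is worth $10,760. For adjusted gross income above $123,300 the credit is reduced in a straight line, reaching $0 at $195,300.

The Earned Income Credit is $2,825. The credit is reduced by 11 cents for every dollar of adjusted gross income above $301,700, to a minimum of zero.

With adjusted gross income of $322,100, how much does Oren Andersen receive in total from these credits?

$4,131

Small Business Credit: $322,100 is below the $331,500 cutoff, so the full $3,550 applies.
First-Time Homebuyer Credit: $322,100 is at or above $195,300, so the credit is $0.
Earned Income Credit: 11% of the $20,400 excess over $301,700 is $2,244; credit = $2,825 − $2,244 = $581.
Total: $3,550 + $0 + $581 = $4,131.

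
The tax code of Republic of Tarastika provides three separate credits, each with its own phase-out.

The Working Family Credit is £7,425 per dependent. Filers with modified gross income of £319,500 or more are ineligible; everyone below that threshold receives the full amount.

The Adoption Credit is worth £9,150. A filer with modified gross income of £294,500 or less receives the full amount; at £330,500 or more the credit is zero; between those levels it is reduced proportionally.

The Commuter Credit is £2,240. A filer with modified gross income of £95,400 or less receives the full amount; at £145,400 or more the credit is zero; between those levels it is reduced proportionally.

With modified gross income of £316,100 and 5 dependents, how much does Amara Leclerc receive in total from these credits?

£40,785

Working Family Credit: base = 5 × £7,425 = £37,125. £316,100 is below the £319,500 cutoff, so the full £37,125 applies.
Adoption Credit: £316,100 is £21,600 into a £36,000 phase-out range, leaving 14,400/36,000 of the credit: £9,150 × 14,400/36,000 = £3,660.
Commuter Credit: £316,100 is at or above £145,400, so the credit is £0.
Total: £37,125 + £3,660 + £0 = £40,785.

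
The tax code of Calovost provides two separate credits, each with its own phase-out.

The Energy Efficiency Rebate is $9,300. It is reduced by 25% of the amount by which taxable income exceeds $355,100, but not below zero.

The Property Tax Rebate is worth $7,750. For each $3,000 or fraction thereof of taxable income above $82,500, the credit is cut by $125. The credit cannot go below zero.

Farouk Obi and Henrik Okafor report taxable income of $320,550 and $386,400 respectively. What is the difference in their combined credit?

Farouk ($320,550): Energy Efficiency Rebate: $320,550 is at or below the $355,100 threshold, so the full $9,300 applies. Property Tax Rebate: income exceeds $82,500 by $238,050 → 80 increments × $125 = $10,000 ≥ base, so the credit is $0. total $9,300 + $0 = $9,300
Henrik ($386,400): Energy Efficiency Rebate: 25% of the $31,300 excess over $355,100 is $7,825; credit = $9,300 − $7,825 = $1,475. Property Tax Rebate: income exceeds $82,500 by $303,900 → 102 increments × $125 = $12,750 ≥ base, so the credit is $0. total $1,475 + $0 = $1,475
Difference: |$9,300 − $1,475| = $7,825.

$7,825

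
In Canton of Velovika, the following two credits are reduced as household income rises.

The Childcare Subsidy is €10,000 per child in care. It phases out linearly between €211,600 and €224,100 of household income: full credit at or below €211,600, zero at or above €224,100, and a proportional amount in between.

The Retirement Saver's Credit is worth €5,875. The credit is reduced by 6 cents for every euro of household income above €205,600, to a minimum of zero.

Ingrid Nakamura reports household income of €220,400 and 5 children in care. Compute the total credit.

€19,787

Childcare Subsidy: base = 5 × €10,000 = €50,000. €220,400 is €8,800 into a €12,500 phase-out range, leaving 3,700/12,500 of the credit: €50,000 × 3,700/12,500 = €14,800.
Retirement Saver's Credit: 6% of the €14,800 excess over €205,600 is €888; credit = €5,875 − €888 = €4,987.
Total: €14,800 + €4,987 = €19,787.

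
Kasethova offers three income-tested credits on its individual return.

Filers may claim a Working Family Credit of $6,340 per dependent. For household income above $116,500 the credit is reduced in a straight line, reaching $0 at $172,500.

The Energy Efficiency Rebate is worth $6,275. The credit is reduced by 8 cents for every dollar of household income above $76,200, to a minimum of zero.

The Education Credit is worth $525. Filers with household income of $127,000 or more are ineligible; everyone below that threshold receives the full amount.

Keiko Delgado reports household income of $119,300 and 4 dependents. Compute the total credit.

Working Family Credit: base = 4 × $6,340 = $25,360. $119,300 is $2,800 into a $56,000 phase-out range, leaving 53,200/56,000 of the credit: $25,360 × 53,200/56,000 = $24,092.
Energy Efficiency Rebate: 8% of the $43,100 excess over $76,200 is $3,448; credit = $6,275 − $3,448 = $2,827.
Education Credit: $119,300 is below the $127,000 cutoff, so the full $525 applies.
Total: $24,092 + $2,827 + $525 = $27,444.

$27,444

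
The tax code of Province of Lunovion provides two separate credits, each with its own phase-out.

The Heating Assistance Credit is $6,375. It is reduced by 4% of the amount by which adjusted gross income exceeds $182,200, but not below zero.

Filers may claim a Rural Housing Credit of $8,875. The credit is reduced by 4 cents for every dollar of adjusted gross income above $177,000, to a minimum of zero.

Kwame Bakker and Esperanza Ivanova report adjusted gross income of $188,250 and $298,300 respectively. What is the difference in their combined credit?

Kwame ($188,250): Heating Assistance Credit: 4% of the $6,050 excess over $182,200 is $242; credit = $6,375 − $242 = $6,133. Rural Housing Credit: 4% of the $11,250 excess over $177,000 is $450; credit = $8,875 − $450 = $8,425. total $6,133 + $8,425 = $14,558
Esperanza ($298,300): Heating Assistance Credit: 4% of the $116,100 excess over $182,200 is $4,644; credit = $6,375 − $4,644 = $1,731. Rural Housing Credit: 4% of the $121,300 excess over $177,000 is $4,852; credit = $8,875 − $4,852 = $4,023. total $1,731 + $4,023 = $5,754
Difference: |$14,558 − $5,754| = $8,804.

$8,804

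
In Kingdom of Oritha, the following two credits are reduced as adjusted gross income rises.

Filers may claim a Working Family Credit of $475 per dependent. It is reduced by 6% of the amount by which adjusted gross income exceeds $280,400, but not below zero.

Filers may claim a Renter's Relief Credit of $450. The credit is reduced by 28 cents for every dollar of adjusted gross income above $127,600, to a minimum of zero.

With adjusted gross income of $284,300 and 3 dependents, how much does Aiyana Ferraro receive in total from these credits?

Working Family Credit: base = 3 × $475 = $1,425. 6% of the $3,900 excess over $280,400 is $234; credit = $1,425 − $234 = $1,191.
Renter's Relief Credit: 28% of the $156,700 excess over $127,600 is $43,876 ≥ base, so the credit is $0.
Total: $1,191 + $0 = $1,191.

$1,191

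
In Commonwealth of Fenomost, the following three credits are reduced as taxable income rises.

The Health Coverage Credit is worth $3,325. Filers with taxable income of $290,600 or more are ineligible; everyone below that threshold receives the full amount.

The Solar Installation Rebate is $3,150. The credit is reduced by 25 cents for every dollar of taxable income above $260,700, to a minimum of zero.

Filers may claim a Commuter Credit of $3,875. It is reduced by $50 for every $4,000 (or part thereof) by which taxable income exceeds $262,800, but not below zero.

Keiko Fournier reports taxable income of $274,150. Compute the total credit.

$7,050

Health Coverage Credit: $274,150 is below the $290,600 cutoff, so the full $3,325 applies.
Solar Installation Rebate: 25% of the $13,450 excess over $260,700 is $3,362.50 ≥ base, so the credit is $0.
Commuter Credit: income exceeds $262,800 by $11,350, which is 3 full-or-partial $4,000 increments; reduction = 3 × $50 = $150, leaving $3,725.
Total: $3,325 + $0 + $3,725 = $7,050.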